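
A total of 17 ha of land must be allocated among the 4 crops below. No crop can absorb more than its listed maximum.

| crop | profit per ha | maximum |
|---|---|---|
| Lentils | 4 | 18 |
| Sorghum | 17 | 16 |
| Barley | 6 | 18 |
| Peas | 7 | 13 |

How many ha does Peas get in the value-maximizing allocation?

1

Highest profit per ha first: Sorghum 17 > Peas 7 > Barley 6 > Lentils 4.
Give Sorghum 16 to hit its cap of 16 ; 1 left.
Peas has room for 13 but only 1 remain, so it gets 1.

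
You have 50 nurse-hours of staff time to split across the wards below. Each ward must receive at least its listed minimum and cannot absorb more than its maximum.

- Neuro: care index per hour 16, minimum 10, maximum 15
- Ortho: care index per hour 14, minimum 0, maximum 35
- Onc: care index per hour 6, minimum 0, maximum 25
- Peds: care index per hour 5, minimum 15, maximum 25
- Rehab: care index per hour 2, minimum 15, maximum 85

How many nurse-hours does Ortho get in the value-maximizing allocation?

Meeting every minimum uses 10+0+0+15+15 = 40 nurse-hours, leaving 10.
Highest care index per hour first: Neuro 16 > Ortho 14 > Onc 6 > Peds 5 > Rehab 2.
Neuro takes 5 more to reach its cap of 15 — 5 left.
Ortho: +5 (room for 35) → 5. Pool exhausted.

5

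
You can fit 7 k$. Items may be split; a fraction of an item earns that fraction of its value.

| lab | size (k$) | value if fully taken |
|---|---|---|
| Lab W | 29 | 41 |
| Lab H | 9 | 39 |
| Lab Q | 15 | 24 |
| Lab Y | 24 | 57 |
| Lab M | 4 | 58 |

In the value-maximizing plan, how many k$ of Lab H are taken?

3

Rank by value-to-size ratio: Lab M 58/4≈14.5, Lab H 39/9≈4.33, Lab Y 57/24≈2.38, Lab Q 24/15≈1.6, Lab W 41/29≈1.41.
Lab M: take in full, 4 k$ for value 58 → 3 left.
Fill the last 3 k$ with part of Lab H: 3/9 of it earns 13.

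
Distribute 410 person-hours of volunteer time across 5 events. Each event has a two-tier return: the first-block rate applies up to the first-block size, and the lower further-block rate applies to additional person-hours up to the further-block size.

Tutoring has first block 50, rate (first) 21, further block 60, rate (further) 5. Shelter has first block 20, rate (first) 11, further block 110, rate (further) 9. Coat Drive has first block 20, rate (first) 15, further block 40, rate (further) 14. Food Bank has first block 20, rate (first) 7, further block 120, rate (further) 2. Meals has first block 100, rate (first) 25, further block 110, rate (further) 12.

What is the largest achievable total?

Rank every tier by rate: Meals/tier1 25 > Tutoring/tier1 21 > Coat Drive/tier1 15 > Coat Drive/tier2 14 > Meals/tier2 12 > Shelter/tier1 11 > Shelter/tier2 9 > Food Bank/tier1 7 > Tutoring/tier2 5 > Food Bank/tier2 2.
Fill Meals tier1 block (100 at 25) ; 310 left.
Tutoring/tier1 (21): +50 ; 260 left.
Coat Drive tier1 at 15: fill all 20 ; 240 left.
Fill Coat Drive tier2 block (40 at 14) ; 200 left.
Meals tier2 at 12: fill all 110 ; 90 left.
Shelter tier1 at 11: fill all 20 ; 70 left.
Shelter tier2 at 9: only 70 left, fill 70.
Total = 25×100 + 21×50 + 15×20 + 14×40 + 12×110 + 11×20 + 9×70 = 6580.

6580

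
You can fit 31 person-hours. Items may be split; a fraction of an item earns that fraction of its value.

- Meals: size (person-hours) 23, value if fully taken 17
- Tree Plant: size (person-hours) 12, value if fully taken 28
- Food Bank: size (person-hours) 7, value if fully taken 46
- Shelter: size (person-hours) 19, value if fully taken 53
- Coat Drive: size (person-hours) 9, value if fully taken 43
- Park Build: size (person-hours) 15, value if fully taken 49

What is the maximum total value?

138

Best value per unit of size first: Food Bank 46/7≈6.57, Coat Drive 43/9≈4.78, Park Build 49/15≈3.27, Shelter 53/19≈2.79, Tree Plant 28/12≈2.33, Meals 17/23≈0.739.
Take all of Food Bank (7 person-hours, value 46) ; 24 person-hours left.
Take all of Coat Drive (9 person-hours, value 43) ; 15 person-hours left.
Take all of Park Build (15 person-hours, value 49) ; 0 person-hours left.
Total value = 138.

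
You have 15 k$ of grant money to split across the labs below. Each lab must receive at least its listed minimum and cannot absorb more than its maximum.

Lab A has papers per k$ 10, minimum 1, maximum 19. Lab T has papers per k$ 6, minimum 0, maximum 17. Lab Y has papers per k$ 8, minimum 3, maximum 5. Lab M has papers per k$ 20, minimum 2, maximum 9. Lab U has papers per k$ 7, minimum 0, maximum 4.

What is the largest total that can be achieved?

234

Meeting every minimum uses 1+0+3+2+0 = 6 k$, leaving 9.
Order the labs by papers per k$: Lab M 20 > Lab A 10 > Lab Y 8 > Lab U 7 > Lab T 6.
Lab M takes 7 more to reach its cap of 9 ; 2 left.
Lab A: +2 (room for 18) → 3. Pool exhausted.
Total = 10×3 + 8×3 + 20×9 = 234.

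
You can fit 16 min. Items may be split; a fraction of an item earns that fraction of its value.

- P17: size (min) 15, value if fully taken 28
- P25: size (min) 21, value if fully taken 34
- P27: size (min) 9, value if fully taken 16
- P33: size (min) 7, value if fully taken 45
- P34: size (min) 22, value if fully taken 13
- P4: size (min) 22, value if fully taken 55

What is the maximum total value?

Best value per unit of size first: P33 45/7≈6.43, P4 55/22≈2.5, P17 28/15≈1.87, P27 16/9≈1.78, P25 34/21≈1.62, P34 13/22≈0.591.
Take all of P33 (7 min, value 45) — 9 min left.
Fill the last 9 min with part of P4: 9/22 of it earns 22.5.
Total value = 67.5.

67.5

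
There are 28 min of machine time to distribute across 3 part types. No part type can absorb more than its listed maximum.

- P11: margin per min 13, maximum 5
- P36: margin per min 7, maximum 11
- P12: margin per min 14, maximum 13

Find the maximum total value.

Order the part types by margin per min: P12 14 > P11 13 > P36 7.
P12: +13 to 13 (cap) → 15 left.
P11: +5 to 5 (cap) → 10 left.
P36 has room for 11 but only 10 remain, so it gets 10.
Total = 13×5 + 7×10 + 14×13 = 317.

317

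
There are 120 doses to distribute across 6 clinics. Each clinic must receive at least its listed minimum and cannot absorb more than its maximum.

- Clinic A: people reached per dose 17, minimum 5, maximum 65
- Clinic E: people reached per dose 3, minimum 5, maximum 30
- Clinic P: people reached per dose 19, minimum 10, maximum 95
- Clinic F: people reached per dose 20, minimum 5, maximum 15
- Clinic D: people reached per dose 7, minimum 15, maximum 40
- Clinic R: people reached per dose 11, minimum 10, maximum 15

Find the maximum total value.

Meeting every minimum uses 5+5+10+5+15+10 = 50 doses, leaving 70.
Rank by people reached per dose: Clinic F 20 > Clinic P 19 > Clinic A 17 > Clinic R 11 > Clinic D 7 > Clinic E 3.
Give Clinic F 10 more to hit its cap of 15 ; 60 left.
Clinic P: +60 (room for 85) → 70. Pool exhausted.
Total = 17×5 + 3×5 + 19×70 + 20×15 + 7×15 + 11×10 = 1945.

1945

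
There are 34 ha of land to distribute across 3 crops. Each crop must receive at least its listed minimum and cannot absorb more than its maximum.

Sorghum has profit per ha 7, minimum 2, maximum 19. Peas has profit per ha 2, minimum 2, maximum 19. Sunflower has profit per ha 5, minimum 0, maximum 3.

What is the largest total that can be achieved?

Meeting every minimum uses 2+2+0 = 4 ha, leaving 30.
Order the crops by profit per ha: Sorghum 7 > Sunflower 5 > Peas 2.
Give Sorghum 17 more to hit its cap of 19 ; 13 left.
Sunflower takes 3 more to reach its cap of 3 ; 10 left.
Only 10 left; Peas takes them to reach 12.
Total = 7×19 + 2×12 + 5×3 = 172.

172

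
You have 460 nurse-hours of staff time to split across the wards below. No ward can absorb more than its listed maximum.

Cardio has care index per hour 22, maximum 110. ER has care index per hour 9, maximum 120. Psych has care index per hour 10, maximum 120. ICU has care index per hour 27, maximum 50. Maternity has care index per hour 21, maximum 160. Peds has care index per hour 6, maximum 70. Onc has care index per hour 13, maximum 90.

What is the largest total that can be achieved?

8800

Rank by care index per hour: ICU 27 > Cardio 22 > Maternity 21 > Onc 13 > Psych 10 > ER 9 > Peds 6.
ICU takes 50 to reach its cap of 50 ; 410 left.
Give Cardio 110 to hit its cap of 110 ; 300 left.
Maternity takes 160 to reach its cap of 160 ; 140 left.
Give Onc 90 to hit its cap of 90 ; 50 left.
Only 50 left; Psych takes them to reach 50.
Total = 22×110 + 10×50 + 27×50 + 21×160 + 13×90 = 8800.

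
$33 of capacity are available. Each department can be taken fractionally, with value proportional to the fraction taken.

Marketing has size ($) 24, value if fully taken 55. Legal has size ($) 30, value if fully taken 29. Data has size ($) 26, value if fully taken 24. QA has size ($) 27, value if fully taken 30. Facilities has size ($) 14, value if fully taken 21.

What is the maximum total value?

68.5

Sort by value density: Marketing 55/24≈2.29, Facilities 21/14≈1.5, QA 30/27≈1.11, Legal 29/30≈0.967, Data 24/26≈0.923.
All 24 $ of Marketing fit (value 55) ; 9 remain.
Only 9 $ remain; take 9/14 of Facilities for value 21×9/14 = 13.5.
Total value = 68.5.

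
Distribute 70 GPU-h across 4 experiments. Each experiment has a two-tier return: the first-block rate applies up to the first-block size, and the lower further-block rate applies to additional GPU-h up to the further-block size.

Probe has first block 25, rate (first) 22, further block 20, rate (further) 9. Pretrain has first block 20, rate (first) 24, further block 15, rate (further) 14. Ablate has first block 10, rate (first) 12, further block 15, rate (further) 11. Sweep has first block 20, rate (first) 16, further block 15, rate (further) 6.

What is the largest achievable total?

Treat each block as its own option and order by rate: Pretrain/first 24 > Probe/first 22 > Sweep/first 16 > Pretrain/second 14 > Ablate/first 12 > Ablate/second 11 > Probe/second 9 > Sweep/second 6.
Fill Pretrain first block (20 at 24) — 50 left.
Fill Probe first block (25 at 22) — 25 left.
Sweep/first (16): +20 — 5 left.
Pretrain second at 14: only 5 left, fill 5.
Total = 24×20 + 22×25 + 16×20 + 14×5 = 1420.

1420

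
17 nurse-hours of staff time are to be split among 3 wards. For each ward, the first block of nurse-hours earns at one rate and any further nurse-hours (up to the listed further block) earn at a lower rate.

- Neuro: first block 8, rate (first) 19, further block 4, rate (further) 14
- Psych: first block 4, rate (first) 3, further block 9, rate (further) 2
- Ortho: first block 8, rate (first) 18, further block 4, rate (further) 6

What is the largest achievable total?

310

Rank every tier by rate: Neuro/T1 19 > Ortho/T1 18 > Neuro/T2 14 > Ortho/T2 6 > Psych/T1 3 > Psych/T2 2.
Neuro/T1 (19): +8 → 9 left.
Ortho/T1 (18): +8 → 1 left.
Neuro/T2: +1 of 4 at 14; pool empty.
Total = 19×8 + 18×8 + 14×1 = 310.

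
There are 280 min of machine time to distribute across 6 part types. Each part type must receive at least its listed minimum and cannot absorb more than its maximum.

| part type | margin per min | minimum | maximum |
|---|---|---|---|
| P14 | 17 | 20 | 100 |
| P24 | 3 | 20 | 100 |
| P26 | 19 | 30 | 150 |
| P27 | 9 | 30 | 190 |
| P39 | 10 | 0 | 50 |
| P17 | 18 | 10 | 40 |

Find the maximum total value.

Meeting every minimum uses 20+20+30+30+0+10 = 110 min, leaving 170.
Order the part types by margin per min: P26 19 > P17 18 > P14 17 > P39 10 > P27 9 > P24 3.
P26 takes 120 more to reach its cap of 150 → 50 left.
Give P17 30 more to hit its cap of 40 → 20 left.
Only 20 left; P14 takes them to reach 40.
Total = 17×40 + 3×20 + 19×150 + 9×30 + 18×40 = 4580.

4580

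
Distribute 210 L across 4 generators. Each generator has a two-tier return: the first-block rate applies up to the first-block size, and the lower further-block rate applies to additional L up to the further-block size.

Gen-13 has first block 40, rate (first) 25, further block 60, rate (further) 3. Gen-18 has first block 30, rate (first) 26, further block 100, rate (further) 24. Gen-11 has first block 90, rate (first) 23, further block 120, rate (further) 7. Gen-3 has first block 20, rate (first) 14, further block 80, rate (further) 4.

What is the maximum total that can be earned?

5100

Treat each block as its own option and order by rate: Gen-18/T1 26 > Gen-13/T1 25 > Gen-18/T2 24 > Gen-11/T1 23 > Gen-3/T1 14 > Gen-11/T2 7 > Gen-3/T2 4 > Gen-13/T2 3.
Gen-18/T1 (26): +30 — 180 left.
Fill Gen-13 T1 block (40 at 25) — 140 left.
Gen-18 T2 at 24: fill all 100 — 40 left.
40 remain; put them into Gen-11 T1 at 23.
Total = 26×30 + 25×40 + 24×100 + 23×40 = 5100.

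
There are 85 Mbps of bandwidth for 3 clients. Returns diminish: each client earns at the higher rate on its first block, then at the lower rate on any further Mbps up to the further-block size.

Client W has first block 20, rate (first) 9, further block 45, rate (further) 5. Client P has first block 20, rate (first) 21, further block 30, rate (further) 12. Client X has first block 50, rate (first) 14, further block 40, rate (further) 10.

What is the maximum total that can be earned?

1300

Rank every tier by rate: Client P/T1 21 > Client X/T1 14 > Client P/T2 12 > Client X/T2 10 > Client W/T1 9 > Client W/T2 5.
Client P T1 at 21: fill all 20 ; 65 left.
Client X T1 at 14: fill all 50 ; 15 left.
15 remain; put them into Client P T2 at 12.
Total = 21×20 + 14×50 + 12×15 = 1300.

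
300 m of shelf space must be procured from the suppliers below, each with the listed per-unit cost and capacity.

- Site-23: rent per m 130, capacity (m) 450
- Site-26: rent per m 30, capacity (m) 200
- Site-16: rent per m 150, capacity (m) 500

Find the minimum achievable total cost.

Use suppliers in increasing cost order.
Site-26 (30): use full 200 — 100 m to go.
Take 100 from Site-23 at 130 to finish.
Site-16: unused.
Cost = 200×30 + 100×130 = 19000.

19000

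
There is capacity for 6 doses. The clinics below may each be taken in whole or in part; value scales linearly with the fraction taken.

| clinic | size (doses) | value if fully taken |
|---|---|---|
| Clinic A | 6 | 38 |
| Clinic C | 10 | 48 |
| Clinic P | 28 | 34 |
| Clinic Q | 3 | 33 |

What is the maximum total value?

52

Best value per unit of size first: Clinic Q 33/3≈11, Clinic A 38/6≈6.33, Clinic C 48/10≈4.8, Clinic P 34/28≈1.21.
Clinic Q: take in full, 3 doses for value 33 — 3 left.
Fill the last 3 doses with part of Clinic A: 3/6 of it earns 19.
Total value = 52.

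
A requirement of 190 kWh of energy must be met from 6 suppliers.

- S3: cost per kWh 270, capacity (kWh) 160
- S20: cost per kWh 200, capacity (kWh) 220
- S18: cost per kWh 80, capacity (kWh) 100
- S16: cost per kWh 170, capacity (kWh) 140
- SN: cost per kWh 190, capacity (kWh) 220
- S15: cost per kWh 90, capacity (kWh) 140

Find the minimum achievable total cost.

16100

Fill from the cheapest supplier first.
Take 100 from S18 at 80 ; need 90 more.
Take 90 from S15 at 90 to finish.
S16, SN, S20, S3: unused.
Cost = 100×80 + 90×90 = 16100.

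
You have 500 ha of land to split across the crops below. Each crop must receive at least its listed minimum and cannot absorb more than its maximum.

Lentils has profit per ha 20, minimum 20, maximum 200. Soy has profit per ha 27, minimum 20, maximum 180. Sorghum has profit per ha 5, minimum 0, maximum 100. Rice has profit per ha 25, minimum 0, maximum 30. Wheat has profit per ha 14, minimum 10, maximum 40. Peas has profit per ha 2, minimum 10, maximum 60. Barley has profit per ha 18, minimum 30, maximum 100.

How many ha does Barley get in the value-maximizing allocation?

Meeting every minimum uses 20+20+0+0+10+10+30 = 90 ha, leaving 410.
Rank by profit per ha: Soy 27 > Rice 25 > Lentils 20 > Barley 18 > Wheat 14 > Sorghum 5 > Peas 2.
Soy takes 160 more to reach its cap of 180 — 250 left.
Give Rice 30 more to hit its cap of 30 — 220 left.
Give Lentils 180 more to hit its cap of 200 — 40 left.
Only 40 left; Barley takes them to reach 70.

70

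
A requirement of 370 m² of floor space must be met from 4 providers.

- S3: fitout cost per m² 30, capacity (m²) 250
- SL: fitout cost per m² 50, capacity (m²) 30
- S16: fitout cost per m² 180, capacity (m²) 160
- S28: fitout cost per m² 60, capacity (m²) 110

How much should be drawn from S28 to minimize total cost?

90

Cheapest first:
S3 (30): use full 250 ; 120 m² to go.
SL (50): use full 30 ; 90 m² to go.
S28 at 60: take 90 of its 110 ; requirement met.
S16: unused.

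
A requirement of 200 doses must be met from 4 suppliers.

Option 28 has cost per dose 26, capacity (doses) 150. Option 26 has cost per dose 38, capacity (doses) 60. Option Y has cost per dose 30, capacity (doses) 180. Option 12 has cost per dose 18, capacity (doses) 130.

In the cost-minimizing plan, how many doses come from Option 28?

70

Fill from the cheapest supplier first.
Option 12 at 18: take all 130 doses ; 70 still needed.
Take 70 from Option 28 at 26 to finish.
Option Y, Option 26: unused.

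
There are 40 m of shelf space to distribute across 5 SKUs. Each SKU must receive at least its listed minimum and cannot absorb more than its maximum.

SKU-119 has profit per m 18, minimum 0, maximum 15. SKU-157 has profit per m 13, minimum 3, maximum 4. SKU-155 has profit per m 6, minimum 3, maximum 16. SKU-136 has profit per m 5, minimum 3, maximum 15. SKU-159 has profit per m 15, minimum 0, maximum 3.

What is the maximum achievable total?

Meeting every minimum uses 0+3+3+3+0 = 9 m, leaving 31.
Rank by profit per m: SKU-119 18 > SKU-159 15 > SKU-157 13 > SKU-155 6 > SKU-136 5.
SKU-119: +15 to 15 (cap) → 16 left.
SKU-159: +3 to 3 (cap) → 13 left.
Give SKU-157 1 more to hit its cap of 4 → 12 left.
SKU-155 has room for 13 more but only 12 remain, so it gets 15.
Total = 18×15 + 13×4 + 6×15 + 5×3 + 15×3 = 472.

472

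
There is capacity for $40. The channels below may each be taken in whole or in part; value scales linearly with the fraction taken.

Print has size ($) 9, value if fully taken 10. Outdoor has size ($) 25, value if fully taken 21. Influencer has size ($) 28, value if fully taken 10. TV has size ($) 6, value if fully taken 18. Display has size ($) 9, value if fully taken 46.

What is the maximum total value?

87.44

Sort by value density: Display 46/9≈5.11, TV 18/6≈3, Print 10/9≈1.11, Outdoor 21/25≈0.84, Influencer 10/28≈0.357.
Display: take in full, 9 $ for value 46 → 31 left.
TV: take in full, 6 $ for value 18 → 25 left.
Print: take in full, 9 $ for value 10 → 16 left.
Fill the last 16 $ with part of Outdoor: 16/25 of it earns 13.44.
Total value = 87.44.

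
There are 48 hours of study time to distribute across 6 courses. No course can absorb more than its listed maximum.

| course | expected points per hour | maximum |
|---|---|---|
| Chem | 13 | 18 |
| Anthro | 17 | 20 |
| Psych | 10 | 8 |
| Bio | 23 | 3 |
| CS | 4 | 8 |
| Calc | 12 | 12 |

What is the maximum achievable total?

Rank by expected points per hour: Bio 23 > Anthro 17 > Chem 13 > Calc 12 > Psych 10 > CS 4.
Give Bio 3 to hit its cap of 3 → 45 left.
Give Anthro 20 to hit its cap of 20 → 25 left.
Give Chem 18 to hit its cap of 18 → 7 left.
Only 7 left; Calc takes them to reach 7.
Total = 13×18 + 17×20 + 23×3 + 12×7 = 727.

727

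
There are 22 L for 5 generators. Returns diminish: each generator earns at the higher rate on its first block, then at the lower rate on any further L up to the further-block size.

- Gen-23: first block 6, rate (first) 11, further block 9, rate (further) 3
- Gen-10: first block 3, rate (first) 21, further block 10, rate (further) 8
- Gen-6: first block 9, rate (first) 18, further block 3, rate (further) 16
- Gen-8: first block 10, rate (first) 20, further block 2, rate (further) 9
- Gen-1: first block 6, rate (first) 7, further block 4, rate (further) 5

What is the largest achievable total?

Treat each block as its own option and order by rate: Gen-10/T1 21 > Gen-8/T1 20 > Gen-6/T1 18 > Gen-6/T2 16 > Gen-23/T1 11 > Gen-8/T2 9 > Gen-10/T2 8 > Gen-1/T1 7 > Gen-1/T2 5 > Gen-23/T2 3.
Gen-10/T1 (21): +3 — 19 left.
Fill Gen-8 T1 block (10 at 20) — 9 left.
Gen-6 T1 at 18: fill all 9 — 0 left.
Total = 21×3 + 20×10 + 18×9 = 425.

425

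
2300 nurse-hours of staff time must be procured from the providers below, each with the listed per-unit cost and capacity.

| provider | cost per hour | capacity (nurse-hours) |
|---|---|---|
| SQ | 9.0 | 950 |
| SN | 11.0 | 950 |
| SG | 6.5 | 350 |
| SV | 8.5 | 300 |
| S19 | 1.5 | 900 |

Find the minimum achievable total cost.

Fill from the cheapest provider first.
S19 at 1.5: take all 900 nurse-hours — 1400 still needed.
SG (6.5): use full 350 — 1050 nurse-hours to go.
SV (8.5): use full 300 — 750 nurse-hours to go.
SQ (9.0): take the remaining 750 — done.
SN: unused.
Cost = 900×1.5 + 350×6.5 + 300×8.5 + 750×9.0 = 12925.

12925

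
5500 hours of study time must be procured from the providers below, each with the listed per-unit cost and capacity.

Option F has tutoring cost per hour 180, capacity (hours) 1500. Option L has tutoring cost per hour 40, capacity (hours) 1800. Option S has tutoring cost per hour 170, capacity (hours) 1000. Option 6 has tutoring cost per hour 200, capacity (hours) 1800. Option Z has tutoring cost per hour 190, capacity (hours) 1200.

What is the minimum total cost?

740000

Use providers in increasing cost order.
Option L at 40: take all 1800 hours — 3700 still needed.
Option S at 170: take all 1000 hours — 2700 still needed.
Take 1500 from Option F at 180 — need 1200 more.
Option Z (190): use full 1200 — 0 hours to go.
Option 6: unused.
Cost = 1800×40 + 1000×170 + 1500×180 + 1200×190 = 740000.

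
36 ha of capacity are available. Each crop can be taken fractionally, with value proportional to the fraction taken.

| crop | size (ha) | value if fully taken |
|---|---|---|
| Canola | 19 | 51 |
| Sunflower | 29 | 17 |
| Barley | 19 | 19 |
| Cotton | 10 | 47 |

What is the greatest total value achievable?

105

Best value per unit of size first: Cotton 47/10≈4.7, Canola 51/19≈2.68, Barley 19/19≈1, Sunflower 17/29≈0.586.
Cotton: take in full, 10 ha for value 47 ; 26 left.
All 19 ha of Canola fit (value 51) ; 7 remain.
7 ha left: a 7/19 share of Barley gives 19×7/19 = 7.
Total value = 105.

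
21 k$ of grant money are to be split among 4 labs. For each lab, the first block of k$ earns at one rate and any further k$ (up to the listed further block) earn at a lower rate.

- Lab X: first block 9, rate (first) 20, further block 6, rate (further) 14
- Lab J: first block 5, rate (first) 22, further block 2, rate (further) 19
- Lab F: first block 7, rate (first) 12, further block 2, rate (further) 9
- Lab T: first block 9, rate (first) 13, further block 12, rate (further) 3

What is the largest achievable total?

Rank every tier by rate: Lab J/tier1 22 > Lab X/tier1 20 > Lab J/tier2 19 > Lab X/tier2 14 > Lab T/tier1 13 > Lab F/tier1 12 > Lab F/tier2 9 > Lab T/tier2 3.
Lab J/tier1 (22): +5 → 16 left.
Lab X/tier1 (20): +9 → 7 left.
Lab J/tier2 (19): +2 → 5 left.
Lab X tier2 at 14: only 5 left, fill 5.
Total = 22×5 + 20×9 + 19×2 + 14×5 = 398.

398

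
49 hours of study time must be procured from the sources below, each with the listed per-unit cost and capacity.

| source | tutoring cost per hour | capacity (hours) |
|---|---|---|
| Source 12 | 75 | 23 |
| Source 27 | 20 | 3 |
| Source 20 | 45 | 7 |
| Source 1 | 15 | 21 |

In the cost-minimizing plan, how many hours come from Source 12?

18

Use sources in increasing cost order.
Take 21 from Source 1 at 15 → need 28 more.
Take 3 from Source 27 at 20 → need 25 more.
Source 20 at 45: take all 7 hours → 18 still needed.
Source 12 (75): take the remaining 18 → done.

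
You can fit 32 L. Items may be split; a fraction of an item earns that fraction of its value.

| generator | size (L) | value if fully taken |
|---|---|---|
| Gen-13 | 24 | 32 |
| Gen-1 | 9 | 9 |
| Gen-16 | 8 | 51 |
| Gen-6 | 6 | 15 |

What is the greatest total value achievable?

90

Best value per unit of size first: Gen-16 51/8≈6.38, Gen-6 15/6≈2.5, Gen-13 32/24≈1.33, Gen-1 9/9≈1.
Gen-16: take in full, 8 L for value 51 → 24 left.
All 6 L of Gen-6 fit (value 15) → 18 remain.
Fill the last 18 L with part of Gen-13: 18/24 of it earns 24.
Total value = 90.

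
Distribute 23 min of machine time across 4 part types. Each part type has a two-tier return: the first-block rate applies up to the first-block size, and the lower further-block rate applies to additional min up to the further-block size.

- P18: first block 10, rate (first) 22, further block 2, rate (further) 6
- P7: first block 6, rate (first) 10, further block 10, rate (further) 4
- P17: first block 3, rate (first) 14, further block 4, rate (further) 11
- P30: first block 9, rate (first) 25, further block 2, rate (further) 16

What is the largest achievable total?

Order all 8 blocks by rate: P30/tier1 25 > P18/tier1 22 > P30/tier2 16 > P17/tier1 14 > P17/tier2 11 > P7/tier1 10 > P18/tier2 6 > P7/tier2 4.
Fill P30 tier1 block (9 at 25) → 14 left.
P18 tier1 at 22: fill all 10 → 4 left.
Fill P30 tier2 block (2 at 16) → 2 left.
2 remain; put them into P17 tier1 at 14.
Total = 25×9 + 22×10 + 16×2 + 14×2 = 505.

505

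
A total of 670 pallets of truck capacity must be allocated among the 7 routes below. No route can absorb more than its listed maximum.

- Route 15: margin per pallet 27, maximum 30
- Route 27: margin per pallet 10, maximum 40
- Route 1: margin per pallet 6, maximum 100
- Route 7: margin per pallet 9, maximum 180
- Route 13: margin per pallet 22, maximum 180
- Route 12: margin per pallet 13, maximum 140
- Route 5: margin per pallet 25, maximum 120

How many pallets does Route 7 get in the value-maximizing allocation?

Highest margin per pallet first: Route 15 27 > Route 5 25 > Route 13 22 > Route 12 13 > Route 27 10 > Route 7 9 > Route 1 6.
Route 15: +30 to 30 (cap) — 640 left.
Route 5 takes 120 to reach its cap of 120 — 520 left.
Route 13: +180 to 180 (cap) — 340 left.
Route 12: +140 to 140 (cap) — 200 left.
Route 27: +40 to 40 (cap) — 160 left.
Route 7 has room for 180 but only 160 remain, so it gets 160.

160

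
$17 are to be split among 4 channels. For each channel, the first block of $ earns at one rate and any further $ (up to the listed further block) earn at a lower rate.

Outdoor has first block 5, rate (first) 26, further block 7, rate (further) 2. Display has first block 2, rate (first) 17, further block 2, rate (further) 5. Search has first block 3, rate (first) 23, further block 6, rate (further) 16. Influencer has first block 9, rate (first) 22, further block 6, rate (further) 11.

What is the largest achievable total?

397

Treat each block as its own option and order by rate: Outdoor/first 26 > Search/first 23 > Influencer/first 22 > Display/first 17 > Search/second 16 > Influencer/second 11 > Display/second 5 > Outdoor/second 2.
Outdoor first at 26: fill all 5 → 12 left.
Fill Search first block (3 at 23) → 9 left.
Influencer first at 22: fill all 9 → 0 left.
Total = 26×5 + 23×3 + 22×9 = 397.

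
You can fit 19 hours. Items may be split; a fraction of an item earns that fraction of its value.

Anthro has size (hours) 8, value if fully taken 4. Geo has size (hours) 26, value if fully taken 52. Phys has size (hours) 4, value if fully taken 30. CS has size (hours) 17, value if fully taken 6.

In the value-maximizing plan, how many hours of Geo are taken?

15

Rank by value-to-size ratio: Phys 30/4≈7.5, Geo 52/26≈2, Anthro 4/8≈0.5, CS 6/17≈0.353.
All 4 hours of Phys fit (value 30) — 15 remain.
Only 15 hours remain; take 15/26 of Geo for value 52×15/26 = 30.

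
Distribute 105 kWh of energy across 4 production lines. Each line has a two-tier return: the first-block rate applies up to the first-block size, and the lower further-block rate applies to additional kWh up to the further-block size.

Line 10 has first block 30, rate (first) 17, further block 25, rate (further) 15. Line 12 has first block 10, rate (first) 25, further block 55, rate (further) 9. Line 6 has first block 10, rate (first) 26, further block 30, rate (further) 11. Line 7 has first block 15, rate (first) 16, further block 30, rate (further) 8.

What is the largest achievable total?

Treat each block as its own option and order by rate: Line 6/tier1 26 > Line 12/tier1 25 > Line 10/tier1 17 > Line 7/tier1 16 > Line 10/tier2 15 > Line 6/tier2 11 > Line 12/tier2 9 > Line 7/tier2 8.
Fill Line 6 tier1 block (10 at 26) → 95 left.
Fill Line 12 tier1 block (10 at 25) → 85 left.
Line 10/tier1 (17): +30 → 55 left.
Fill Line 7 tier1 block (15 at 16) → 40 left.
Line 10/tier2 (15): +25 → 15 left.
Line 6/tier2: +15 of 30 at 11; pool empty.
Total = 26×10 + 25×10 + 17×30 + 16×15 + 15×25 + 11×15 = 1800.

1800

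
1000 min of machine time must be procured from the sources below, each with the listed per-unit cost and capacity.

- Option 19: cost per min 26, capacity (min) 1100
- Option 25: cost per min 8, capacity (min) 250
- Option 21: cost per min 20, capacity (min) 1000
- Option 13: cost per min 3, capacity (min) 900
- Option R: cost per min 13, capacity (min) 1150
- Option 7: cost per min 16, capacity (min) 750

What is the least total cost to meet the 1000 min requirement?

Use sources in increasing cost order.
Option 13 (3): use full 900 — 100 min to go.
Take 100 from Option 25 at 8 to finish.
Option R, Option 7, Option 21, Option 19: unused.
Cost = 900×3 + 100×8 = 3500.

3500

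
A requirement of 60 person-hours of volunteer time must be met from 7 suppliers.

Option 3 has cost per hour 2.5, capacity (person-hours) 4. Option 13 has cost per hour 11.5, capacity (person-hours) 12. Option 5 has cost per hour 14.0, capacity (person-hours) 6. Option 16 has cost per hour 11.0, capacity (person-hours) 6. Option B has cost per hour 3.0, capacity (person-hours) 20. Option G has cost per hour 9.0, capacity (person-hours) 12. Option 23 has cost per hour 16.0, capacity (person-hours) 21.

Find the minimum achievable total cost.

466

Use suppliers in increasing cost order.
Option 3 at 2.5: take all 4 person-hours — 56 still needed.
Option B at 3.0: take all 20 person-hours — 36 still needed.
Option G at 9.0: take all 12 person-hours — 24 still needed.
Option 16 at 11.0: take all 6 person-hours — 18 still needed.
Option 13 (11.5): use full 12 — 6 person-hours to go.
Option 5 (14.0): use full 6 — 0 person-hours to go.
Option 23: unused.
Cost = 4×2.5 + 20×3.0 + 12×9.0 + 6×11.0 + 12×11.5 + 6×14.0 = 466.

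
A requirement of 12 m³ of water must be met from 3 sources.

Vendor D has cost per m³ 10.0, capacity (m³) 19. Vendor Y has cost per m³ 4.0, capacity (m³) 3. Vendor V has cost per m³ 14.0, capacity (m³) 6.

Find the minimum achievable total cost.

102

Use sources in increasing cost order.
Vendor Y (4.0): use full 3 — 9 m³ to go.
Vendor D (10.0): take the remaining 9 — done.
Vendor V: unused.
Cost = 3×4.0 + 9×10.0 = 102.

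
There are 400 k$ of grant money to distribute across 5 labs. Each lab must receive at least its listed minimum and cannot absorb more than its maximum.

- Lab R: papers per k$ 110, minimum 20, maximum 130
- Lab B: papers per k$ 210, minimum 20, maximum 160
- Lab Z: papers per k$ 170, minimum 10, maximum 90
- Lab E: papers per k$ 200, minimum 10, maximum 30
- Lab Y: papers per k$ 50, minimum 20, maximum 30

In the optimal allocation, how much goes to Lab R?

Meeting every minimum uses 20+20+10+10+20 = 80 k$, leaving 320.
Rank by papers per k$: Lab B 210 > Lab E 200 > Lab Z 170 > Lab R 110 > Lab Y 50.
Lab B: +140 to 160 (cap) — 180 left.
Give Lab E 20 more to hit its cap of 30 — 160 left.
Lab Z: +80 to 90 (cap) — 80 left.
Lab R has room for 110 more but only 80 remain, so it gets 100.

100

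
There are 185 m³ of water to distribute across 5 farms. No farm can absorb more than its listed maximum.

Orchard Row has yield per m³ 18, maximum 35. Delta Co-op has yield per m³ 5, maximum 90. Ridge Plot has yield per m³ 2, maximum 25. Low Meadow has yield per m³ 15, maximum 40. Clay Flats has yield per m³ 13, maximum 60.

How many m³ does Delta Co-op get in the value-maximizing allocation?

50

Order the farms by yield per m³: Orchard Row 18 > Low Meadow 15 > Clay Flats 13 > Delta Co-op 5 > Ridge Plot 2.
Orchard Row takes 35 to reach its cap of 35 ; 150 left.
Low Meadow takes 40 to reach its cap of 40 ; 110 left.
Give Clay Flats 60 to hit its cap of 60 ; 50 left.
Delta Co-op: +50 (room for 90) → 50. Pool exhausted.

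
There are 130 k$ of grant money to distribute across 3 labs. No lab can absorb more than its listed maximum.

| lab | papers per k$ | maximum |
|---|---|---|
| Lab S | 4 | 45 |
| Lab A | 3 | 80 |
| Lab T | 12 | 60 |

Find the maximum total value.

975

Order the labs by papers per k$: Lab T 12 > Lab S 4 > Lab A 3.
Give Lab T 60 to hit its cap of 60 ; 70 left.
Lab S takes 45 to reach its cap of 45 ; 25 left.
Only 25 left; Lab A takes them to reach 25.
Total = 4×45 + 3×25 + 12×60 = 975.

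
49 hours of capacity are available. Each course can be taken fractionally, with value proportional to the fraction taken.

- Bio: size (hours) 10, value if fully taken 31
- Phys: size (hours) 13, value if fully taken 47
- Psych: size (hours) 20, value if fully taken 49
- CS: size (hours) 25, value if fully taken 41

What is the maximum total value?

136.84

Sort by value density: Phys 47/13≈3.62, Bio 31/10≈3.1, Psych 49/20≈2.45, CS 41/25≈1.64.
Phys: take in full, 13 hours for value 47 — 36 left.
All 10 hours of Bio fit (value 31) — 26 remain.
All 20 hours of Psych fit (value 49) — 6 remain.
Fill the last 6 hours with part of CS: 6/25 of it earns 9.84.
Total value = 136.84.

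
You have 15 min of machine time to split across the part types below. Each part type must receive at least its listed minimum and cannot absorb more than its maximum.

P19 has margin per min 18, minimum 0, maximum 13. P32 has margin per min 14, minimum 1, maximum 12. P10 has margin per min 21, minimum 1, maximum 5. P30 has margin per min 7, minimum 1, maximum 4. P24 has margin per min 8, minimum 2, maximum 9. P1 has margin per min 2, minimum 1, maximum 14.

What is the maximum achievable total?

Meeting every minimum uses 0+1+1+1+2+1 = 6 min, leaving 9.
Order the part types by margin per min: P10 21 > P19 18 > P32 14 > P24 8 > P30 7 > P1 2.
Give P10 4 more to hit its cap of 5 → 5 left.
Only 5 left; P19 takes them to reach 5.
Total = 18×5 + 14×1 + 21×5 + 7×1 + 8×2 + 2×1 = 234.

234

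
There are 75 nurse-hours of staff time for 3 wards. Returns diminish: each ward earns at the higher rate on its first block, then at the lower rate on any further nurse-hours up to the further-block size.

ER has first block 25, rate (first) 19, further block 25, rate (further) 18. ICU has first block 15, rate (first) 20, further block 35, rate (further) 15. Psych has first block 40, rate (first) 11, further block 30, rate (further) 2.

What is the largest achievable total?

1375

Order all 6 blocks by rate: ICU/first 20 > ER/first 19 > ER/second 18 > ICU/second 15 > Psych/first 11 > Psych/second 2.
ICU/first (20): +15 ; 60 left.
Fill ER first block (25 at 19) ; 35 left.
ER second at 18: fill all 25 ; 10 left.
ICU second at 15: only 10 left, fill 10.
Total = 20×15 + 19×25 + 18×25 + 15×10 = 1375.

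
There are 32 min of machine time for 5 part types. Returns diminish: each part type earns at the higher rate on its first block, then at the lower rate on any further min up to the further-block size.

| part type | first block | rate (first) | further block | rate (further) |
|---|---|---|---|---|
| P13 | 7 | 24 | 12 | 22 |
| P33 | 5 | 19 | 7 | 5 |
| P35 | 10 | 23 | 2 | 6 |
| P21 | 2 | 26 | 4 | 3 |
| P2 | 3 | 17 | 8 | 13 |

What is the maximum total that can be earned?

733

Rank every tier by rate: P21/tier1 26 > P13/tier1 24 > P35/tier1 23 > P13/tier2 22 > P33/tier1 19 > P2/tier1 17 > P2/tier2 13 > P35/tier2 6 > P33/tier2 5 > P21/tier2 3.
P21/tier1 (26): +2 — 30 left.
P13 tier1 at 24: fill all 7 — 23 left.
Fill P35 tier1 block (10 at 23) — 13 left.
P13/tier2 (22): +12 — 1 left.
P33 tier1 at 19: only 1 left, fill 1.
Total = 26×2 + 24×7 + 23×10 + 22×12 + 19×1 = 733.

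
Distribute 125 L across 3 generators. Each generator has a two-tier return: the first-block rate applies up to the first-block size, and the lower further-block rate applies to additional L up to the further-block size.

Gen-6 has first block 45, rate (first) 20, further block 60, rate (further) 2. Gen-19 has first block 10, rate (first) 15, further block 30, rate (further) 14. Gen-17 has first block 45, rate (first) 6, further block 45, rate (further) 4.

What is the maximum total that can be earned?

1710

Order all 6 blocks by rate: Gen-6/T1 20 > Gen-19/T1 15 > Gen-19/T2 14 > Gen-17/T1 6 > Gen-17/T2 4 > Gen-6/T2 2.
Gen-6/T1 (20): +45 → 80 left.
Gen-19 T1 at 15: fill all 10 → 70 left.
Gen-19 T2 at 14: fill all 30 → 40 left.
40 remain; put them into Gen-17 T1 at 6.
Total = 20×45 + 15×10 + 14×30 + 6×40 = 1710.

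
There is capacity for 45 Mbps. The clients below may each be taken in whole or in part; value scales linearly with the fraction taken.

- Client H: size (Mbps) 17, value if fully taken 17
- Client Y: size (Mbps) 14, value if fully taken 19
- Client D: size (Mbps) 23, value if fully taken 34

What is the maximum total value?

61

Sort by value density: Client D 34/23≈1.48, Client Y 19/14≈1.36, Client H 17/17≈1.
Client D: take in full, 23 Mbps for value 34 ; 22 left.
Client Y: take in full, 14 Mbps for value 19 ; 8 left.
Fill the last 8 Mbps with part of Client H: 8/17 of it earns 8.
Total value = 61.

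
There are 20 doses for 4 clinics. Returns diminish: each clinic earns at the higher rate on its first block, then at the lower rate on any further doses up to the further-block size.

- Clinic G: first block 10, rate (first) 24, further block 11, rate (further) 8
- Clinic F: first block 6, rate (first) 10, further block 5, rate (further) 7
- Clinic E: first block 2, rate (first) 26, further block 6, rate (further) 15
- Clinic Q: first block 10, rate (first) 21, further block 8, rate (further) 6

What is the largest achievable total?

Rank every tier by rate: Clinic E/first 26 > Clinic G/first 24 > Clinic Q/first 21 > Clinic E/second 15 > Clinic F/first 10 > Clinic G/second 8 > Clinic F/second 7 > Clinic Q/second 6.
Clinic E first at 26: fill all 2 — 18 left.
Fill Clinic G first block (10 at 24) — 8 left.
Clinic Q/first: +8 of 10 at 21; pool empty.
Total = 26×2 + 24×10 + 21×8 = 460.

460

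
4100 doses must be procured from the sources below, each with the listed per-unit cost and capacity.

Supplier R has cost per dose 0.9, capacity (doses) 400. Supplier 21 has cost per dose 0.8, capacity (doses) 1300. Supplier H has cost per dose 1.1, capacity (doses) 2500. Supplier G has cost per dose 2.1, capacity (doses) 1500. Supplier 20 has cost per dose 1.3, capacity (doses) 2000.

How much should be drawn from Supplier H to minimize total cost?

Cheapest first:
Supplier 21 (0.8): use full 1300 → 2800 doses to go.
Take 400 from Supplier R at 0.9 → need 2400 more.
Supplier H (1.1): take the remaining 2400 → done.
Supplier 20, Supplier G: unused.

2400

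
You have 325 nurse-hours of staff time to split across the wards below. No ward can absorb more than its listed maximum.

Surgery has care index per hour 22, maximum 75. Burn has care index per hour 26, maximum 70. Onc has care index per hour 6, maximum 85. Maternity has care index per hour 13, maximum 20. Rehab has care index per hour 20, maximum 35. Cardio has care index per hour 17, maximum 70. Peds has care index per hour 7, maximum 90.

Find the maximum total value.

Highest care index per hour first: Burn 26 > Surgery 22 > Rehab 20 > Cardio 17 > Maternity 13 > Peds 7 > Onc 6.
Burn: +70 to 70 (cap) → 255 left.
Surgery takes 75 to reach its cap of 75 → 180 left.
Rehab: +35 to 35 (cap) → 145 left.
Cardio takes 70 to reach its cap of 70 → 75 left.
Maternity: +20 to 20 (cap) → 55 left.
Peds: +55 (room for 90) → 55. Pool exhausted.
Total = 22×75 + 26×70 + 13×20 + 20×35 + 17×70 + 7×55 = 6005.

6005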